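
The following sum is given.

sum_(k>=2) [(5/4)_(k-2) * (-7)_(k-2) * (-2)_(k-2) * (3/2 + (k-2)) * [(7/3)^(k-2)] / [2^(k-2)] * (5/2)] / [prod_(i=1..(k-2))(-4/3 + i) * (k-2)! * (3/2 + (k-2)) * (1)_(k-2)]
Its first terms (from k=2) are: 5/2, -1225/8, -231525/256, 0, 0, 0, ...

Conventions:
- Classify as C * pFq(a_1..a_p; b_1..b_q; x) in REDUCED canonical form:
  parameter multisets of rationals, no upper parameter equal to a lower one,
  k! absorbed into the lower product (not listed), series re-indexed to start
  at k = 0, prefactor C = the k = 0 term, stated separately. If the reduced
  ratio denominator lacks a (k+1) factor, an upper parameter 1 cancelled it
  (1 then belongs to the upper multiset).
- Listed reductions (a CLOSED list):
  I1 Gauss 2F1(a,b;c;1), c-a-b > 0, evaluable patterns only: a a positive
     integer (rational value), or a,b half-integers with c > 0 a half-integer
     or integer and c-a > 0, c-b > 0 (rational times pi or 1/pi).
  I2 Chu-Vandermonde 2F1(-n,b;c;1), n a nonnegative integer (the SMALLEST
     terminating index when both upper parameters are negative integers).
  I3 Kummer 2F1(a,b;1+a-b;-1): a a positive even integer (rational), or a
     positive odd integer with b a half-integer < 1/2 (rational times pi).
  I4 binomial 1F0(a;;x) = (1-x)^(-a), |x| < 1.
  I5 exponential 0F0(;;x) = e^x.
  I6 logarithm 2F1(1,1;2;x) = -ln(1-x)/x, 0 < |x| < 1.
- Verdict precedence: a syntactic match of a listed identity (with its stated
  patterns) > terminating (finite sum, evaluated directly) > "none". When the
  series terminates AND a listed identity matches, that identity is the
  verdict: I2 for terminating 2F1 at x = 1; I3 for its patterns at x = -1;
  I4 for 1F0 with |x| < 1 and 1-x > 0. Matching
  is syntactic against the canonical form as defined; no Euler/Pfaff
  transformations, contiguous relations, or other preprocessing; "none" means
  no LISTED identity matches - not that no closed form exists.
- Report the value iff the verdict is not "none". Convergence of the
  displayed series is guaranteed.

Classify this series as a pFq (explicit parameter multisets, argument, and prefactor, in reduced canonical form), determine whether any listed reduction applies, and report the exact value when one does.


x = 7/6 here; the reduced form reads 3F2, upper {-7, -2, 5/4}, lower {-1/3, 1}, C = 5/2. Verdict: terminating - the sum ends at index 2 because -2 is a negative integer; exact evaluation follows. Hence: -270085/256.

Structural cue: t_0 being 5/2, the lower running product (C = 5/2, x = 7/6) is a rising factorial.
Consecutive-term ratio: r(k) = (7/6) * (k-7) (k-2) (k+5/4) / [(k-1/3) (k+1) (k+1)] - rational; roots negated = parameters, x = (7/6), C = 5/2.


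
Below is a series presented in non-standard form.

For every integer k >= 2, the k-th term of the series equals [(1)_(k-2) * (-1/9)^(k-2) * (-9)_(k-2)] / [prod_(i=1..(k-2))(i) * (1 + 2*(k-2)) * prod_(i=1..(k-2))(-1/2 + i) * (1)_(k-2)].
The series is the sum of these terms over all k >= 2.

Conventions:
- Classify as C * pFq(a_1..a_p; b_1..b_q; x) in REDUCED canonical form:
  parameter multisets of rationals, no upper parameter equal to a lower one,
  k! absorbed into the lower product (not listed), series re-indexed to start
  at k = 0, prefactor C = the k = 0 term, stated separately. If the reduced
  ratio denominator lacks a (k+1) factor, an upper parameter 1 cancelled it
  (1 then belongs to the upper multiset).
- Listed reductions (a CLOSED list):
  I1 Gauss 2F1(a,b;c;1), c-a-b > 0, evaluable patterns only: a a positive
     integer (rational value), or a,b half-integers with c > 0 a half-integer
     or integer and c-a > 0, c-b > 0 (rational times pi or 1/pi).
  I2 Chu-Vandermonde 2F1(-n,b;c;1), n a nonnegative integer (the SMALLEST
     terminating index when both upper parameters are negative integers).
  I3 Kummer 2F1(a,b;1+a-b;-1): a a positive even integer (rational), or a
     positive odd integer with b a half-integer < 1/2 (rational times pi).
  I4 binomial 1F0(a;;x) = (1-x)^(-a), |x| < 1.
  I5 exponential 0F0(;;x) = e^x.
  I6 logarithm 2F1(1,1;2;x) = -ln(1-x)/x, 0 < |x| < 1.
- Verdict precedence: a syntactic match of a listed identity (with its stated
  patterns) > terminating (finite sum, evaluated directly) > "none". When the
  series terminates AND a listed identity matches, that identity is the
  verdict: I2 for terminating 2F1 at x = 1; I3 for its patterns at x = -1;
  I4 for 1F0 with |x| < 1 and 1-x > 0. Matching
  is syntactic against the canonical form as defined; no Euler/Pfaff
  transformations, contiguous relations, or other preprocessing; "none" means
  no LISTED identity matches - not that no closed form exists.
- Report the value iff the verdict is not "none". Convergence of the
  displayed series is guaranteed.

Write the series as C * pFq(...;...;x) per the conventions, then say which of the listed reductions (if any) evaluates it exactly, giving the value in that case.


Canonical form: C = 1 times 1F1 with upper {-9}, lower {3/2}, x = -1/9. Verdict: terminating (-9 upstairs). 10 nonzero terms in all; added directly. Exact value: 1655029119961951/922383485087337.

Key step: t_0 being 1, the parameter 1 appears in both the upper and lower lists and cancels.
Step ratio: r(k) = (-1/9) * (k-9) / [(k+3/2) (k+1)] - poly over poly, x = (-1/9) from leading terms; C = 1 at k = 0.


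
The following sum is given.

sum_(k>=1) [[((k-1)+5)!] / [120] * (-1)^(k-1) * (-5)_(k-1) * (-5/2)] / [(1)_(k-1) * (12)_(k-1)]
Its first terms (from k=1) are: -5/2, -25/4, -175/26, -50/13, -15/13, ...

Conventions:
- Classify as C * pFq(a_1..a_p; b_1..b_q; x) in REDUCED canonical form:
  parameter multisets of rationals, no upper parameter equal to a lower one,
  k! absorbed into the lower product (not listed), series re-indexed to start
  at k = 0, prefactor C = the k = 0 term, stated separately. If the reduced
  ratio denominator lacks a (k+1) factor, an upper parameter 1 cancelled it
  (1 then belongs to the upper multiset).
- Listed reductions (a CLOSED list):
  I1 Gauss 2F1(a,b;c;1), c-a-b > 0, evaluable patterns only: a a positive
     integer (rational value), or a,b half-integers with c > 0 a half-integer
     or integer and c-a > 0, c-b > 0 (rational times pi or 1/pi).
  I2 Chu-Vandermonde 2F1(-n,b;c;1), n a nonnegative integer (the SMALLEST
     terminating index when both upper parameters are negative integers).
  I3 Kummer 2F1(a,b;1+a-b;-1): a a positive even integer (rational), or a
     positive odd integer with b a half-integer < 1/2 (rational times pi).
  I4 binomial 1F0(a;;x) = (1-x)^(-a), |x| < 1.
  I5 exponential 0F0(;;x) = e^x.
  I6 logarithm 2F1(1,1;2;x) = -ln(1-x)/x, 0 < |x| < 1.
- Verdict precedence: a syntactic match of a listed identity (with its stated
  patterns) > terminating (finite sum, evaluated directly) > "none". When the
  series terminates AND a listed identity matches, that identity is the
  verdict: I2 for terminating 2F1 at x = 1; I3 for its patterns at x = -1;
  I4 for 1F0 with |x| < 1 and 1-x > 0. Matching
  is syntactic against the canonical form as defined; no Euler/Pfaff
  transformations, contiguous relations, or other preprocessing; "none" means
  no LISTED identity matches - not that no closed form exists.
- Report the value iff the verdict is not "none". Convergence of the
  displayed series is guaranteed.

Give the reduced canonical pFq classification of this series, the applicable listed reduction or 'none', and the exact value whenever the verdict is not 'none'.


Key observation: from the first term -5/2: (1)_k (C = -5/2) is k! itself.
Step ratio: r(k) = (-1) * (k-5) (k+6) / [(k+12) (k+1)] - rational; roots negated = parameters, x = (-1), C = -5/2.

Canonical form: C = -5/2 times 2F1 with upper {-5, 6}, lower {12}, x = -1. Verdict: Kummer (I3) fires (x = -1; c = 12 equals 1+a-b for upper {-5, 6}: listed pattern). Its exact value is -165/8.


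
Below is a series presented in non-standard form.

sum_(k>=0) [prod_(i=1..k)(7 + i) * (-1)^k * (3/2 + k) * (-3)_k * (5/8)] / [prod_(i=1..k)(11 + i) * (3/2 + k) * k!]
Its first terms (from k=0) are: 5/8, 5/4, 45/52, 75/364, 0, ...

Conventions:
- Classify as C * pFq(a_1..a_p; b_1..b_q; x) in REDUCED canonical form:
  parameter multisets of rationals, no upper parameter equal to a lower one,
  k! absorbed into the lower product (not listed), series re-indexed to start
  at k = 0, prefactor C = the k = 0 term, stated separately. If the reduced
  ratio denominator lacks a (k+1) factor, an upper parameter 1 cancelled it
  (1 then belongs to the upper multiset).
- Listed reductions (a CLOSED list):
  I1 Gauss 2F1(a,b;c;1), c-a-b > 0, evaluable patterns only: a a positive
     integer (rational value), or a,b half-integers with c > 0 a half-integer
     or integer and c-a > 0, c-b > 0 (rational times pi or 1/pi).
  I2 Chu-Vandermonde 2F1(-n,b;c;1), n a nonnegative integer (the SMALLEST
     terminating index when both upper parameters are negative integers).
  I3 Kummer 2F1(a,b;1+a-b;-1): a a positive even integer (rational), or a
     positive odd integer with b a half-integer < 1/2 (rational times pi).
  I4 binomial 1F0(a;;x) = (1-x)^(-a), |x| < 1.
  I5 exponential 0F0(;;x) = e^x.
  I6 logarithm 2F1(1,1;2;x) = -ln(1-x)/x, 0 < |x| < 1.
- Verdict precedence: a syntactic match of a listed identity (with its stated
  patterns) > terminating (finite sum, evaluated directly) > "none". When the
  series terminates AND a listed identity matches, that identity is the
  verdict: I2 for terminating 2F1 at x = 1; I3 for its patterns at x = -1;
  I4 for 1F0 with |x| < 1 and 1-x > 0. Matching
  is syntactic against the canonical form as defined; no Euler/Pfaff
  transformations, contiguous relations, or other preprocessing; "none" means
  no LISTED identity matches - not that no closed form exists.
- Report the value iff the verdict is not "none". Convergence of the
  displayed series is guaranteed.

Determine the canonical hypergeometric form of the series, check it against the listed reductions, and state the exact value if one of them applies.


x = -1 here; the reduced form reads 2F1, upper {-3, 8}, lower {12}, C = 5/8. Verdict: the Kummer evaluation I3 applies (x = -1; c = 12 equals 1+a-b for upper {-3, 8}: listed pattern). Hence: 165/56.

First insight: x = (-1) and the lower running product (C = 5/8) is a rising factorial.
Consecutive-term ratio: r(k) = (-1) * (k-3) (k+8) / [(k+12) (k+1)] - rational in k, leading ratio (-1); with t_0 = 5/8, classification follows.


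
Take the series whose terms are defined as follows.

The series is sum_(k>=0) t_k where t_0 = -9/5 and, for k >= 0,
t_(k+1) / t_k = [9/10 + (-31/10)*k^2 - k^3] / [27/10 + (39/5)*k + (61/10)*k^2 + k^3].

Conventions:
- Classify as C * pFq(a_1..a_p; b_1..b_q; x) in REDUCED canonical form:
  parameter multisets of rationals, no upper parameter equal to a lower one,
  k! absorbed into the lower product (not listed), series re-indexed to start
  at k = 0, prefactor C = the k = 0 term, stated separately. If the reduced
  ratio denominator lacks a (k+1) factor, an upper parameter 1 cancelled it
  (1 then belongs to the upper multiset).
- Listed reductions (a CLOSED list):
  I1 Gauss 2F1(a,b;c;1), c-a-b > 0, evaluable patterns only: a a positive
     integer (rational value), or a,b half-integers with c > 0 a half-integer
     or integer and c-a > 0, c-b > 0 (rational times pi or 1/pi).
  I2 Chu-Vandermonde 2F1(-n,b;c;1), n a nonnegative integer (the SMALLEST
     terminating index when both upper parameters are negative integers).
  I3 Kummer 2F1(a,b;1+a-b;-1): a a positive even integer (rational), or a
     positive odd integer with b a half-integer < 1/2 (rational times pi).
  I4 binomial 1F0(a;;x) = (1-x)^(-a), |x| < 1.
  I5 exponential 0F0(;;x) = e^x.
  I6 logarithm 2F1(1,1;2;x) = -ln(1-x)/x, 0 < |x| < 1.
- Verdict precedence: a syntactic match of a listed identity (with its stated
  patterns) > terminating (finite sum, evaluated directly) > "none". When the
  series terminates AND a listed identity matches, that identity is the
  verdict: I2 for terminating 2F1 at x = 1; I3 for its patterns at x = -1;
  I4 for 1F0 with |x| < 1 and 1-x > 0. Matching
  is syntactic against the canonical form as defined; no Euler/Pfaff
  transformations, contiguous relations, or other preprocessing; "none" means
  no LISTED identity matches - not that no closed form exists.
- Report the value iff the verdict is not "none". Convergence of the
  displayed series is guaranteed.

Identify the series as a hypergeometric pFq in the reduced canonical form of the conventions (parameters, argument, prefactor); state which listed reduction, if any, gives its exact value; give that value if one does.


With C = -9/5: the canonical form is 2F1(-1/2, 3; 9/2; -1). Verdict: the Kummer evaluation I3 fires (x = -1; c = 9/2 equals 1+a-b for upper {-1/2, 3}: listed pattern). Value: (-189/256) * pi.

Key observation: x = (-1) and the parameter 3/5 appears in both the upper and lower lists and cancels.
Ratio: r(k) = (-1) * (k-1/2) (k+3) / [(k+9/2) (k+1)] - rational in k, leading ratio (-1); with t_0 = -9/5, classification follows.


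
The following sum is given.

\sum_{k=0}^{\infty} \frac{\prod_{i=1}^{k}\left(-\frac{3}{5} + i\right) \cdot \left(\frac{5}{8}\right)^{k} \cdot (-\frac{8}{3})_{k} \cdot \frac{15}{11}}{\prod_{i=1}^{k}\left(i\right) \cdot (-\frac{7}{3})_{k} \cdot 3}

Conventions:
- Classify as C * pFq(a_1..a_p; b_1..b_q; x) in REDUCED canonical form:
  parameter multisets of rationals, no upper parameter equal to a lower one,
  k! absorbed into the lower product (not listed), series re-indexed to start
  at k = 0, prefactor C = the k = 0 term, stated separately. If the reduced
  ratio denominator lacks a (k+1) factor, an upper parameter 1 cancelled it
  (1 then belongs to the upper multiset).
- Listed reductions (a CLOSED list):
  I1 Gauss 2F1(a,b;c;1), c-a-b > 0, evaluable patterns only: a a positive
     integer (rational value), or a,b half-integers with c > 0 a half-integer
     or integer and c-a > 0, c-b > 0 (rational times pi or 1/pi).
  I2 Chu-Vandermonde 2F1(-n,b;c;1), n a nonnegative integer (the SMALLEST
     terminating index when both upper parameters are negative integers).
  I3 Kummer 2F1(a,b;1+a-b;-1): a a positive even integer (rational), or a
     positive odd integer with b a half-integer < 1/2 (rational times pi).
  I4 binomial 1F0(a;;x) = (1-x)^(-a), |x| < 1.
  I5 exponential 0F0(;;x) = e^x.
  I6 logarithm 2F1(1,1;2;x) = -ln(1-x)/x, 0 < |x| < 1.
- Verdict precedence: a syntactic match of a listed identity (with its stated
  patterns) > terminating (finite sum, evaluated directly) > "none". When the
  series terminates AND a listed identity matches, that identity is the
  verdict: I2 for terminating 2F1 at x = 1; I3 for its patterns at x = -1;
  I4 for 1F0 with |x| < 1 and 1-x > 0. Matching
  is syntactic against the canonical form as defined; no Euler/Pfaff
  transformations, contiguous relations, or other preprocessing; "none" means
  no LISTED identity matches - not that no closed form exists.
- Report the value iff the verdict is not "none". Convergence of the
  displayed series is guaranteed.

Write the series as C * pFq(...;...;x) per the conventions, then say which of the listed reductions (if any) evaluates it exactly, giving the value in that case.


With C = \frac{5}{11}: the canonical form is 2F1(-\frac{8}{3}, \frac{2}{5}; -\frac{7}{3}; \frac{5}{8}). Verdict: no listed reduction: x = \frac{5}{8} and upper {-\frac{8}{3}, \frac{2}{5}} fail every I1-I6 pattern.

Structural cue: from the first term \frac{5}{11}: the product of the first k integers (C = 5/11, x = 5/8) is k!.
Ratio: r(k) = \frac{5}{8} * (k-\frac{8}{3}) (k+\frac{2}{5}) / [(k-\frac{7}{3}) (k+1)] - rational in k. x = \frac{5}{8}; t_0 = \frac{5}{11}; negate the roots.


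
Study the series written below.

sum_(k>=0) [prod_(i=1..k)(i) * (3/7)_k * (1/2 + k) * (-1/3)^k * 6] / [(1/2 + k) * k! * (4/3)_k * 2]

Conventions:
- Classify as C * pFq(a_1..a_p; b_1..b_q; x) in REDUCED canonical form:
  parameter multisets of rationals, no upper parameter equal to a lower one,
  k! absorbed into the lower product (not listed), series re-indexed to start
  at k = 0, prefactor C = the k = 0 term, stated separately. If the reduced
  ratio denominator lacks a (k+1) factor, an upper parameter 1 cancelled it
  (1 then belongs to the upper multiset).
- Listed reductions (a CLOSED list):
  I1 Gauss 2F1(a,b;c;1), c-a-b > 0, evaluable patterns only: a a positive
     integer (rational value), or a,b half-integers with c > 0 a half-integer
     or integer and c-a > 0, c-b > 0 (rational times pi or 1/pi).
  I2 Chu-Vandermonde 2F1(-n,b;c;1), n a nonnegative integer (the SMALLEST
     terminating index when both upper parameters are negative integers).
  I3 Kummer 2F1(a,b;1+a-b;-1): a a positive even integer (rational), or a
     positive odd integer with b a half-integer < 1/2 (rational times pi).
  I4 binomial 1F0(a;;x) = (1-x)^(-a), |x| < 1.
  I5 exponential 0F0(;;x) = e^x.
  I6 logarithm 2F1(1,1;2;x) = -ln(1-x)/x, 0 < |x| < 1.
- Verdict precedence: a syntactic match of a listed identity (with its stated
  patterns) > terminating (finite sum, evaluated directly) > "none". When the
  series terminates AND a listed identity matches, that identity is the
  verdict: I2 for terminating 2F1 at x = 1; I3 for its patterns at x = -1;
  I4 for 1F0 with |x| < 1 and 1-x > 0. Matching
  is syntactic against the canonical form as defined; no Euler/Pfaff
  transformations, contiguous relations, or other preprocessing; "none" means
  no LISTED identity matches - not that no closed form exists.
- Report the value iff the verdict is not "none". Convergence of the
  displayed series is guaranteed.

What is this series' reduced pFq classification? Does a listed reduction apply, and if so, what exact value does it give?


Reduced: x = -1/3, 2F1, upper = {3/7, 1}, lower = {4/3}, C = 3. Verdict: none. A 2F1 with upper {3/7, 1} fits none of I1-I6 at x = -1/3; the sum runs forever.

First insight: with t_0 = 3, the factor k + 1/2 cancels (top and bottom), leaving C = 3, x = -1/3.
Term ratio: r(k) = (-1/3) * (k+3/7) (k+1) / [(k+4/3) (k+1)] ; factor over Q: parameters, x = (-1/3), and C = 3.


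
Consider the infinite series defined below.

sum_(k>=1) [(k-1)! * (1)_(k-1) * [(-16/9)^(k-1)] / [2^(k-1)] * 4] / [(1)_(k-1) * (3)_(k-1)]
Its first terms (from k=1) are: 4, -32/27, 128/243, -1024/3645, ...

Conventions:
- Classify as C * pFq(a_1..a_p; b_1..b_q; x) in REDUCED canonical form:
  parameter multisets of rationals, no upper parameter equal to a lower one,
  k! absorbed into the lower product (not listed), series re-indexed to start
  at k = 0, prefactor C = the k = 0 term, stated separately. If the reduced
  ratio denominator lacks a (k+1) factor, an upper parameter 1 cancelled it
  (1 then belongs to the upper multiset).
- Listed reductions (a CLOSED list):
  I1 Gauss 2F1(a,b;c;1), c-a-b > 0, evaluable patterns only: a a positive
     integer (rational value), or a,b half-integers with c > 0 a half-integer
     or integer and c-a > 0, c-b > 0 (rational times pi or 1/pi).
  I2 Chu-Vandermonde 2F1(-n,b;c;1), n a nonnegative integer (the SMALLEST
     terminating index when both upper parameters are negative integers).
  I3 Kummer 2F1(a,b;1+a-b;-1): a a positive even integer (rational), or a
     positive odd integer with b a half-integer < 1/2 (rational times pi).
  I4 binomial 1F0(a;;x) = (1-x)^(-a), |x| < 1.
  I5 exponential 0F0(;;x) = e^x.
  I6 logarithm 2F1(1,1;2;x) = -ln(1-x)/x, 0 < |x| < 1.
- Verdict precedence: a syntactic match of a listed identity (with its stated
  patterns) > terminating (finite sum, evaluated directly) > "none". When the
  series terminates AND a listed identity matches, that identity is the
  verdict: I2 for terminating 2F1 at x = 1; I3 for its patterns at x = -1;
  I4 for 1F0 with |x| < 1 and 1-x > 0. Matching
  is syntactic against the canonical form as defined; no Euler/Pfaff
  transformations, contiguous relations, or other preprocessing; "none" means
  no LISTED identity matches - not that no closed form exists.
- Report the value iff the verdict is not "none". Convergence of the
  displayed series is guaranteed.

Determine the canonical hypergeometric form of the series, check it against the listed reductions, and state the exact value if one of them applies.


At argument -8/9: a 2F1 with upper {1, 1}, lower {3}, scaled by C = 4. Verdict: none (x = -8/9): each listed identity misses the multisets {1, 1} ; {3}.

First insight: t_0 = 4 here, and the two k-th powers (C = 4, x = -8/9) combine into one argument.
Ratio: r(k) = (-8/9) * (k+1) (k+1) / [(k+3) (k+1)] - rational; roots negated = parameters, x = (-8/9), C = 4.


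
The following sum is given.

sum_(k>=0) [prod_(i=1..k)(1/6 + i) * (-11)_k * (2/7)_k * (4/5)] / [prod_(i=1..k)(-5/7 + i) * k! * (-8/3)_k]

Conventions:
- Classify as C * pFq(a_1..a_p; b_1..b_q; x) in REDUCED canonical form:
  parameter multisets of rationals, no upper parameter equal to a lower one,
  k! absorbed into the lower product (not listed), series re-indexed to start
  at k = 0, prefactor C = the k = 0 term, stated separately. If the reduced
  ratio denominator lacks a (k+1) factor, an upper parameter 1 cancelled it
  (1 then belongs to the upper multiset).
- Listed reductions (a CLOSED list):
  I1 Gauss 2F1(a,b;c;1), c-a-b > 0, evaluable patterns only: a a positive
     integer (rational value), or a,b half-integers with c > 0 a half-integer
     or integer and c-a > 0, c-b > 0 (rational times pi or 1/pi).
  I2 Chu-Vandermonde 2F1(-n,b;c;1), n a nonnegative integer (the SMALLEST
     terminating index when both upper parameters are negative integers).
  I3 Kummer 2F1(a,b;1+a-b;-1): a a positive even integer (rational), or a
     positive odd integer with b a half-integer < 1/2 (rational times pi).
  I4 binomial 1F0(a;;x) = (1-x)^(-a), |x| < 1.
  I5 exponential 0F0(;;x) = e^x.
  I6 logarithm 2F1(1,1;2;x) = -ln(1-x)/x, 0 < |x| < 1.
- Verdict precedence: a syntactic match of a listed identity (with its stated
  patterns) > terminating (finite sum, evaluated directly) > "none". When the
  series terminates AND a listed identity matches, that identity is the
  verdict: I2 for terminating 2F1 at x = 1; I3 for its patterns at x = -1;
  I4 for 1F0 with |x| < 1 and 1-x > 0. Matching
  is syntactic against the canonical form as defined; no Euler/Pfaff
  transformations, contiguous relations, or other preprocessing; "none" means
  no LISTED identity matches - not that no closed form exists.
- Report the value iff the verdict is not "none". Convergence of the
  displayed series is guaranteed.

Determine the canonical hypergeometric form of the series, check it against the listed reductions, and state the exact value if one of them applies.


Classification (C = 4/5): 2F1 with upper {-11, 7/6}, lower {-8/3}, argument x = 1. Verdict: Chu-Vandermonde (I2) matches (terminating 2F1 at x = 1 with n = 11, b = 7/6, c = -8/3). Its exact value is -448477/2097152.

The tell: t_0 = 4/5 here, and the lower running product (C = 4/5, x = 1) is a rising factorial.
Step ratio: r(k) = 1 * (k-11) (k+7/6) / [(k-8/3) (k+1)] - rational; roots negated = parameters, x = 1, C = 4/5.


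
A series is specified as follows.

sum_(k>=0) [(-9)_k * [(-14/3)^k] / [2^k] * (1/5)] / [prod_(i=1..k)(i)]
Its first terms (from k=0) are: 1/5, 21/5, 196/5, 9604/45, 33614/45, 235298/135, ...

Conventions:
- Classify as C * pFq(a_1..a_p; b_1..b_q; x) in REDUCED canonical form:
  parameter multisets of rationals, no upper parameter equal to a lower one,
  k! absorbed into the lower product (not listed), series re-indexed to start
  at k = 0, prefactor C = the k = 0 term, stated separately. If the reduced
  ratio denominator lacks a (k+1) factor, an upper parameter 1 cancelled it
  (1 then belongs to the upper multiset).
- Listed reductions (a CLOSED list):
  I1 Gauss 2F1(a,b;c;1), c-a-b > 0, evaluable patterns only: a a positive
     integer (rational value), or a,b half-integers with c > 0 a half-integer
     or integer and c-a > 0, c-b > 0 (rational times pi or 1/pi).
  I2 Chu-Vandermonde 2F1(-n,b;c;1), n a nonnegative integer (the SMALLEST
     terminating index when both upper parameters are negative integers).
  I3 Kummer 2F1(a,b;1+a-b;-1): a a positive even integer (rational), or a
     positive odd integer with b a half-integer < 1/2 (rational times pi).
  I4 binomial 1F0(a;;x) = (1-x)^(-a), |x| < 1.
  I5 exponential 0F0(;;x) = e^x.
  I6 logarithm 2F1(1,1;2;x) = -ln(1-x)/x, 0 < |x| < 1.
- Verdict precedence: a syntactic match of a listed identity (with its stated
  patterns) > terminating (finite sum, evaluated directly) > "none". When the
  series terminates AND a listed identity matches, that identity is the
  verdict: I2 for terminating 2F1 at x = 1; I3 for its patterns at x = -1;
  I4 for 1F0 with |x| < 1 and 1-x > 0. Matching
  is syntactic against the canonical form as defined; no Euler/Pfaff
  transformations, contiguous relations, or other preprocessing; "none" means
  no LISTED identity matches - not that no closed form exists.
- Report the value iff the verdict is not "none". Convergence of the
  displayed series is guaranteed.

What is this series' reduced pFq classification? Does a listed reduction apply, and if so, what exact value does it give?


Classification (C = 1/5): 1F0 with upper {-9}, lower {-}, argument x = -7/3. Verdict: terminating - no listed pattern fits, but -9 in the upper list cuts the series at k = 9; direct evaluation. Value: 200000000/19683.

Key observation: with t_0 = 1/5, the product of the first k integers (C = 1/5, x = -7/3) is k!.
Step ratio: r(k) = (-7/3) * (k-9) / [(k+1)] - poly over poly, x = (-7/3) from leading terms; C = 1/5 at k = 0.


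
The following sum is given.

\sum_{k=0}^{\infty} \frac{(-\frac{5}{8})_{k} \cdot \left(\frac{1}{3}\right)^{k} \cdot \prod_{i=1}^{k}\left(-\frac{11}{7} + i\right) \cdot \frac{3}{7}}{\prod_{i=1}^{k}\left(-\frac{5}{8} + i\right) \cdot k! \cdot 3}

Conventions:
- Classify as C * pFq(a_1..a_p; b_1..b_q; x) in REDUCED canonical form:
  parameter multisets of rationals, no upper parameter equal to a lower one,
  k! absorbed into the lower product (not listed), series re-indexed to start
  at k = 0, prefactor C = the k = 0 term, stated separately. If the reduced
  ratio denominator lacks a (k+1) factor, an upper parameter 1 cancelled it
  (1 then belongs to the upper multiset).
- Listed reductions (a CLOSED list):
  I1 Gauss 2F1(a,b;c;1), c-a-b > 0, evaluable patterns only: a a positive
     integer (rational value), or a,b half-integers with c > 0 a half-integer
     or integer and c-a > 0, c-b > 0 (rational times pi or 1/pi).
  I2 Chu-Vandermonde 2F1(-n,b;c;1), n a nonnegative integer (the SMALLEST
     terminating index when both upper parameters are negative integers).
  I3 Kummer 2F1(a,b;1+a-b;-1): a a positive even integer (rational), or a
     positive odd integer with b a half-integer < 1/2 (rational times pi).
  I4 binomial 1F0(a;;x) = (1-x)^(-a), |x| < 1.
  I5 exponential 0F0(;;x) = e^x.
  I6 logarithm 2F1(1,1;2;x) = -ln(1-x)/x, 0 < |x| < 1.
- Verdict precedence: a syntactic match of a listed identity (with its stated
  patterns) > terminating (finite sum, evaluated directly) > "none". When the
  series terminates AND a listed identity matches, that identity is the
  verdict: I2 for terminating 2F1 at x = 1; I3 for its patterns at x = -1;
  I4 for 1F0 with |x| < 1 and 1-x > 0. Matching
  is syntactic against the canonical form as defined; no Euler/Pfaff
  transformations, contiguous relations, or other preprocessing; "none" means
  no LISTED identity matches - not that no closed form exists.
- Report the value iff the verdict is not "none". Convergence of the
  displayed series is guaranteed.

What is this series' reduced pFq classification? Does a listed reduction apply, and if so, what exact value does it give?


First insight: t_0 being \frac{1}{7}, the running product (C = 1/7) telescopes to a rising factorial.
Ratio: r(k) = \frac{1}{3} * (k-\frac{5}{8}) (k-\frac{4}{7}) / [(k+\frac{3}{8}) (k+1)] ; factor over Q: parameters, x = \frac{1}{3}, and C = \frac{1}{7}.

At argument \frac{1}{3}: a 2F1 with upper {-\frac{5}{8}, -\frac{4}{7}}, lower {\frac{3}{8}}, scaled by C = \frac{1}{7}. Verdict: none - this 2F1 at x = \frac{1}{3} matches no listed pattern, and upper {-\frac{5}{8}, -\frac{4}{7}} holds no stopper.


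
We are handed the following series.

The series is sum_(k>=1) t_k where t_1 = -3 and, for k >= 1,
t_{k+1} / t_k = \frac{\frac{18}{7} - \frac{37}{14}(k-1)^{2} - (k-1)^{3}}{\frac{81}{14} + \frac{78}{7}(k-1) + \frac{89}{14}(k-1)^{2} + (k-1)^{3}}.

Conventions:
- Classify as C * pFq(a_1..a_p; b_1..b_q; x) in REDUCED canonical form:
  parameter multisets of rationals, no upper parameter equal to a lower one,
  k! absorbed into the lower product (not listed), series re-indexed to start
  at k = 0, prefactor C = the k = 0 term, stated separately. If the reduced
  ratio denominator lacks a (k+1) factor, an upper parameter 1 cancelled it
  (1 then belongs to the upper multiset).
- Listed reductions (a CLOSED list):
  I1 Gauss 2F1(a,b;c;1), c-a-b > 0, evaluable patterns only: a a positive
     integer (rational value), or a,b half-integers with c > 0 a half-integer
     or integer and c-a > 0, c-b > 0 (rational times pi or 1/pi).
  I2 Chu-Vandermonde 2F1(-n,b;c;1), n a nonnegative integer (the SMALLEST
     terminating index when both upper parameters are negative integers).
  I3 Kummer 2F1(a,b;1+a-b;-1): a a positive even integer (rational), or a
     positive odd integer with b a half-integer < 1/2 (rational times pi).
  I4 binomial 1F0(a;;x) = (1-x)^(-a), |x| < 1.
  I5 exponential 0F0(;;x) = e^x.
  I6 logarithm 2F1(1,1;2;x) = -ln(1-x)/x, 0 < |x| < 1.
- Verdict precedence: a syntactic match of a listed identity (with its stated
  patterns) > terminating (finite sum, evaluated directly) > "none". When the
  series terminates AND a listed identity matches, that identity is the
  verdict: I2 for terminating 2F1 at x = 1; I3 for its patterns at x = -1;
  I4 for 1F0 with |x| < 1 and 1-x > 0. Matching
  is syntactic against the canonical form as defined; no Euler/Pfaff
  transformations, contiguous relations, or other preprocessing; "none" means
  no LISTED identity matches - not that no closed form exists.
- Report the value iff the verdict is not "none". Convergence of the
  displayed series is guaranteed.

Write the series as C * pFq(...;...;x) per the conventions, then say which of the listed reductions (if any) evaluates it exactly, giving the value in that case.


This is -3 * 2F1(-\frac{6}{7}, 2; \frac{27}{7}; -1) in reduced canonical form. Verdict (x = -1): the Kummer evaluation I3 applies (x = -1; c = \frac{27}{7} equals 1+a-b for upper {-\frac{6}{7}, 2}: listed pattern). Exact value: -\frac{30}{7}.

The tell: from the first term -3: cancel k + 3/2 from the displayed ratio first; then C = -3.
Consecutive-term ratio: r(k) = -1 * (k-\frac{6}{7}) (k+2) / [(k+\frac{27}{7}) (k+1)] - rational; roots negated = parameters, x = -1, C = -3.


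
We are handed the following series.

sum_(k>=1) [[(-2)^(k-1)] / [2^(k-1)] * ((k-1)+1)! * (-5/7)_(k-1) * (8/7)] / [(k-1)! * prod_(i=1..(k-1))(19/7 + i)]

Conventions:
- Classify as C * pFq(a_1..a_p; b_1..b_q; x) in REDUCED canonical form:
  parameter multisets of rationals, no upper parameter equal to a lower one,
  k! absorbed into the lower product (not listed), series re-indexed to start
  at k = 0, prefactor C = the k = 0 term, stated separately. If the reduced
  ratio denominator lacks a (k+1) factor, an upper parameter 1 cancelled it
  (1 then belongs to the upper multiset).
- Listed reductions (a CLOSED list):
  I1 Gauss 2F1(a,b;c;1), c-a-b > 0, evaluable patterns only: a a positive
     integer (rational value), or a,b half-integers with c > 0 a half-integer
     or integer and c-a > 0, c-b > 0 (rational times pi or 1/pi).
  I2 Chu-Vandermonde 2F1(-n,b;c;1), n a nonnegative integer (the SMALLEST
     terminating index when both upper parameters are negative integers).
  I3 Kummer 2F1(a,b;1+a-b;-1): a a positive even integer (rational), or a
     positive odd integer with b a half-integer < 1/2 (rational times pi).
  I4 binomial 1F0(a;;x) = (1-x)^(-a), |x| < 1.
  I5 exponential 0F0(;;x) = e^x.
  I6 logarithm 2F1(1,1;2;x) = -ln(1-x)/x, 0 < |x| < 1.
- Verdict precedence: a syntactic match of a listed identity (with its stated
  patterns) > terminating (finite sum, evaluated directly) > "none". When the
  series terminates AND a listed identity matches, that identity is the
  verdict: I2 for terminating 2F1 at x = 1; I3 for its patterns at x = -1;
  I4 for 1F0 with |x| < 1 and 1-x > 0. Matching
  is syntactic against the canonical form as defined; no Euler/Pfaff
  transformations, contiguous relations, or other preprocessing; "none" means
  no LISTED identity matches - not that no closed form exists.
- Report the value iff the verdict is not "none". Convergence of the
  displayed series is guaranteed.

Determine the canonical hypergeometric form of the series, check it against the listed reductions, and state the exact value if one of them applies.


x = -1 here; the reduced form reads 2F1, upper {-5/7, 2}, lower {26/7}, C = 8/7. Verdict: the Kummer evaluation I3 fires (x = -1; c = 26/7 equals 1+a-b for upper {-5/7, 2}: listed pattern). Sum: 76/49.

Key step: t_0 = 8/7 here, and the two k-th powers (prefactor 8/7) combine into one argument.
Consecutive-term ratio: r(k) = (-1) * (k-5/7) (k+2) / [(k+26/7) (k+1)] - poly over poly, x = (-1) from leading terms; C = 8/7 at k = 0.


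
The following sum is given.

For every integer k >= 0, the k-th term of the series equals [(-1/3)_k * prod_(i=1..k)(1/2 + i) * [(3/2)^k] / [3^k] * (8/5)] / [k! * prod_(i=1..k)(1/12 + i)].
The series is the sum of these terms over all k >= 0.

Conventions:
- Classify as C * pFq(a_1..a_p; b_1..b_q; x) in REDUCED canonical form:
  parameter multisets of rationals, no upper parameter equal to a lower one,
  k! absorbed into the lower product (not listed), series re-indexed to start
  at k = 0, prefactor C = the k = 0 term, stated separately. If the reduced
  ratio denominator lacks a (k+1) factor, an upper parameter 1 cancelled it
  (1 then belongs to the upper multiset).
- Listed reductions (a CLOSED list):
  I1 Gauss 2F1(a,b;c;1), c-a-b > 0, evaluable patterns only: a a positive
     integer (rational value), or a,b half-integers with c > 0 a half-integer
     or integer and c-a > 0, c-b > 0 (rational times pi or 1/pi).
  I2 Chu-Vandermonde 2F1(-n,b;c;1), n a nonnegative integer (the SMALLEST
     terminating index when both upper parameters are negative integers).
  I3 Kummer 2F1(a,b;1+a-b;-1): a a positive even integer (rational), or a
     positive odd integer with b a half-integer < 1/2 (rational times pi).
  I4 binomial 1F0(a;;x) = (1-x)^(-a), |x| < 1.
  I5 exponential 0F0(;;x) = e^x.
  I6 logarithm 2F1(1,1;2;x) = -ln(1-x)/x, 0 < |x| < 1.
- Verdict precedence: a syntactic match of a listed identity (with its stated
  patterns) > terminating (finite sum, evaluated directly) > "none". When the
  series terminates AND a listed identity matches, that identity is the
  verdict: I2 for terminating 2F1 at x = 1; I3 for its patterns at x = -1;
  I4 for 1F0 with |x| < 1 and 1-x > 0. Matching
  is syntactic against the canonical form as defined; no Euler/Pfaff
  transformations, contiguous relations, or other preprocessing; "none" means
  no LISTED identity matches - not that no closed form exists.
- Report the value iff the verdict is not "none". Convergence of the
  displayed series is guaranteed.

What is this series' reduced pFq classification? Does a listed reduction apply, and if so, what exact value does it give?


Prefactor 8/5, argument 1/2: 2F1 with upper {-1/3, 3/2} over lower {13/12}. Verdict: none - this 2F1 at x = 1/2 matches no listed pattern, and upper {-1/3, 3/2} holds no stopper.

Key observation: t_0 = 8/5 here, and the two k-th powers (prefactor 8/5) combine into one argument.
Ratio: r(k) = (1/2) * (k-1/3) (k+3/2) / [(k+13/12) (k+1)] - rational in k. x = (1/2); t_0 = 8/5; negate the roots.


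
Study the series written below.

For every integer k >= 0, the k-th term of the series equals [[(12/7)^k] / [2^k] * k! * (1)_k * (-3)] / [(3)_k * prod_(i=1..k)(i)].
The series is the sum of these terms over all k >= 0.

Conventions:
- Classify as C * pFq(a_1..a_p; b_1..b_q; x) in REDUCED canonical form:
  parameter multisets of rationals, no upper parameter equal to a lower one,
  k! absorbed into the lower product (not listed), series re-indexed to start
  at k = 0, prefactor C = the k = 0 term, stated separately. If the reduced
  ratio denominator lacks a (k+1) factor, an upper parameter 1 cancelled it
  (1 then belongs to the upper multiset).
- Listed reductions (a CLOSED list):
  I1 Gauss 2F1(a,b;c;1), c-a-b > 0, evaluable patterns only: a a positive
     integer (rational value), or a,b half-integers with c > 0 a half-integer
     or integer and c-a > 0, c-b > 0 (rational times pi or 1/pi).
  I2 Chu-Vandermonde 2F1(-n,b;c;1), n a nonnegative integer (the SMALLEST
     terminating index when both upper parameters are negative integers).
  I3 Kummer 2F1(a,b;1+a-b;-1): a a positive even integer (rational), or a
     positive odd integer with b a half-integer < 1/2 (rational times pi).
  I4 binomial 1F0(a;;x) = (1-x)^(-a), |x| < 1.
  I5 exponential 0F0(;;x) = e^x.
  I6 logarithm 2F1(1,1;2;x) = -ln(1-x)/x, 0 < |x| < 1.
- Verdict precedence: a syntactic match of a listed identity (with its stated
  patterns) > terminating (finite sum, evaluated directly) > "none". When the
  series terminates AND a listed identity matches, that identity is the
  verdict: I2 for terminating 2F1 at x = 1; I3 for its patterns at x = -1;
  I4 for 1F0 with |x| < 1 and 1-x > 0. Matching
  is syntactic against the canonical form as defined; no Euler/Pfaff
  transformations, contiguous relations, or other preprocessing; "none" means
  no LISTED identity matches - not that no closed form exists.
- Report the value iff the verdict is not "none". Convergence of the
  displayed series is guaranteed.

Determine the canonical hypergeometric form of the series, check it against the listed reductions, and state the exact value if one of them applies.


The series (x = 6/7) is 2F1: upper {1, 1}, lower {3}, prefactor -3. Verdict: no listed reduction: x = 6/7 and upper {1, 1} fail every I1-I6 pattern.

First insight: t_0 = -3 here, and the product of the first k integers (C = -3, x = 6/7) is k!.
Step ratio: r(k) = (6/7) * (k+1) (k+1) / [(k+3) (k+1)] - poly over poly, x = (6/7) from leading terms; C = -3 at k = 0.


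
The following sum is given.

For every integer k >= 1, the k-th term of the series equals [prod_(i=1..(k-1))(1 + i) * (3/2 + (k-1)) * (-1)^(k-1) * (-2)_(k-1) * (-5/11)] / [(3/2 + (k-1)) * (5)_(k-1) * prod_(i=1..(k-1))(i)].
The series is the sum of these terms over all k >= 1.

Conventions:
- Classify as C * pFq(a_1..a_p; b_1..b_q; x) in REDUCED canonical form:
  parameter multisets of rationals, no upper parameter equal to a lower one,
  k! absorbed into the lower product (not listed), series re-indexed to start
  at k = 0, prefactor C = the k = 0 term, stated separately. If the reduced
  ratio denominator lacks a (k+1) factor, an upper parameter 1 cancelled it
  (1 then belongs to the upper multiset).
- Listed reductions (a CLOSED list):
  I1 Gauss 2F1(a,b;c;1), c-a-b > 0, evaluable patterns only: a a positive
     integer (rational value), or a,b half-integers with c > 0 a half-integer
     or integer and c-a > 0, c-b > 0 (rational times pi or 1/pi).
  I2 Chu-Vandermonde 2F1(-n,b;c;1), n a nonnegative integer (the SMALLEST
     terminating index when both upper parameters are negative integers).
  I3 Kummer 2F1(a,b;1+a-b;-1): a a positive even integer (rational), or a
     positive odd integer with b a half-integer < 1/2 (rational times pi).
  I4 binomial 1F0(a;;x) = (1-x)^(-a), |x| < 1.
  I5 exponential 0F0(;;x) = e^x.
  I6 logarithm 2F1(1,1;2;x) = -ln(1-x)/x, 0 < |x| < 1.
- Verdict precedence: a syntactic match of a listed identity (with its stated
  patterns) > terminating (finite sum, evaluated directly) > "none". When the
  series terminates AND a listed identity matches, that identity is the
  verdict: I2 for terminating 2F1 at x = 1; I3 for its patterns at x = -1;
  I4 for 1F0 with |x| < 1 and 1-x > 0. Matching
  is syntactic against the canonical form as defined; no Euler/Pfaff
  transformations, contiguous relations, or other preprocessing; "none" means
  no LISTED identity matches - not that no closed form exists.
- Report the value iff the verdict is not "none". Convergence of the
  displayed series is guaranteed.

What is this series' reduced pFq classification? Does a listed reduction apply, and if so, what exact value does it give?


Key step: t_0 being -5/11, the product of the first k integers (C = -5/11) is k!.
Consecutive-term ratio: r(k) = (-1) * (k-2) (k+2) / [(k+5) (k+1)] - poly over poly, x = (-1) from leading terms; C = -5/11 at k = 0.

At argument -1: a 2F1 with upper {-2, 2}, lower {5}, scaled by C = -5/11. Verdict at x = -1: the Kummer evaluation I3 matches (x = -1; c = 5 equals 1+a-b for upper {-2, 2}: listed pattern). Its exact value is -10/11.
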